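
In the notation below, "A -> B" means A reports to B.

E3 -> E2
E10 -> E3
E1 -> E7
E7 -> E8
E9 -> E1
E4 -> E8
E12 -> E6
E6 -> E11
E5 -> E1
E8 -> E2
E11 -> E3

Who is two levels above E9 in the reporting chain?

E7

E9 reports to E1, and E1 reports to E7. So E9's skip-level manager is E7.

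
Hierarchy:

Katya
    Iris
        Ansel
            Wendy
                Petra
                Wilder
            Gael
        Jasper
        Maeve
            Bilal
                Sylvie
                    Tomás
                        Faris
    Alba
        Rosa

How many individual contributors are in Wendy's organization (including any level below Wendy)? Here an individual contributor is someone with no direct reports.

The people in Wendy's organization with no one reporting to them are Wilder, Petra. That is 2.

2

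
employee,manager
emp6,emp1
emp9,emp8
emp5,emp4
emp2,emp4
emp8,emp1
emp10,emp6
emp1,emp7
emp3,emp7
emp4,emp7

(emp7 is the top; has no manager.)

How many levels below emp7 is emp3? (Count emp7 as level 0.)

Chain from emp3 up to emp7: emp3 → emp7. That is 1 step up, so emp3 is 1 level below emp7.

1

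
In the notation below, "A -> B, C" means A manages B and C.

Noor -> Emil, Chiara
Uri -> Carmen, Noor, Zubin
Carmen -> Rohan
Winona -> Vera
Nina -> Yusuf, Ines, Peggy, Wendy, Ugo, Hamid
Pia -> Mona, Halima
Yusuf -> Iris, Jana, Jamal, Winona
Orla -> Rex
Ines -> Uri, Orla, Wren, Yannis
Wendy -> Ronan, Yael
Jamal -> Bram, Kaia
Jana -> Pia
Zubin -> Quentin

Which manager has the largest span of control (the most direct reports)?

Nina

Direct-report counts: Nina has 6; Wendy has 2; Ines has 4; Orla has 1; Uri has 3; Zubin has 1; Noor has 2; Carmen has 1; Yusuf has 4; Winona has 1; Jamal has 2; Jana has 1; Pia has 2. The largest is 6, held by Nina.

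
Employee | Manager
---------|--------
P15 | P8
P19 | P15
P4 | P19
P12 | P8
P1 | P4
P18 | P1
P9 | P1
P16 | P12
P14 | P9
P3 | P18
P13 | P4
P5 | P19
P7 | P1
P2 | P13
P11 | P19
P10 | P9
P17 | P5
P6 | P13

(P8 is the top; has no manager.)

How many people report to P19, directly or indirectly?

P19 directly manages P4, P5, P11. Under P4: P13, P6, P2, P1, P7, P9, P10, P14, P18, P3 (10). Under P5: P17 (1). P11 has no reports. So P19's organization is 3 direct reports plus everyone under them: 11 + 2 + 1 = 14.

14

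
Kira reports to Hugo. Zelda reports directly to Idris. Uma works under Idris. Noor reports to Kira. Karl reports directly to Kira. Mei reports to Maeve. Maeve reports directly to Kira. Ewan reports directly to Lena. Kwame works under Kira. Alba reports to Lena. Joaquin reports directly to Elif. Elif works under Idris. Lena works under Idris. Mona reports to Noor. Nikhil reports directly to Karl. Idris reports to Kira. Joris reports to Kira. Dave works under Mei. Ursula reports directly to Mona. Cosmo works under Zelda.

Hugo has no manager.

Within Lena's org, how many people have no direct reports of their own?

The people in Lena's organization with no one reporting to them are Alba, Ewan. That is 2.

2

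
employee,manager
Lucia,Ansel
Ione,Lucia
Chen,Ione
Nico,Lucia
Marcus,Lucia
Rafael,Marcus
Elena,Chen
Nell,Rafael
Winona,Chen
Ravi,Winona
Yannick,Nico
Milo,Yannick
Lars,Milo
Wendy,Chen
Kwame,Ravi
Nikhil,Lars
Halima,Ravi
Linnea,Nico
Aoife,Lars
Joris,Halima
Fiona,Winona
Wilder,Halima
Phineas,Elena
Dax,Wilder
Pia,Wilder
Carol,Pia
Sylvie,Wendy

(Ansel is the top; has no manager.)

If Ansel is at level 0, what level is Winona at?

4

Chain from Winona up to Ansel: Winona → Chen → Ione → Lucia → Ansel. That is 4 steps up, so Winona is 4 levels below Ansel.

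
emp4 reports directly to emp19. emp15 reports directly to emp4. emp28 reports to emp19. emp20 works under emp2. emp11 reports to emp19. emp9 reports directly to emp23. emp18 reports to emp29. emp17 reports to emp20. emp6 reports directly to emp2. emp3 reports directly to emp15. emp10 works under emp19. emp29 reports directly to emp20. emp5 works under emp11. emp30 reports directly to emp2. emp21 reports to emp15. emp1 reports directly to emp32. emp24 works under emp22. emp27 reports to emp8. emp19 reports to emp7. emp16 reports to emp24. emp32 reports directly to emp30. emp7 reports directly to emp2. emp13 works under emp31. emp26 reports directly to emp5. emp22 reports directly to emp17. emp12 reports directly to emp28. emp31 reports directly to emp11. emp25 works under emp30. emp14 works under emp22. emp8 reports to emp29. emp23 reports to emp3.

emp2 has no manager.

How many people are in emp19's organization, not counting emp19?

14

emp19 directly manages emp11, emp28, emp4, emp10. Under emp11: emp31, emp13, emp5, emp26 (4). Under emp28: emp12 (1). Under emp4: emp15, emp21, emp3, emp23, emp9 (5). emp10 has no reports. So emp19's organization is 4 direct reports plus everyone under them: 5 + 2 + 6 + 1 = 14.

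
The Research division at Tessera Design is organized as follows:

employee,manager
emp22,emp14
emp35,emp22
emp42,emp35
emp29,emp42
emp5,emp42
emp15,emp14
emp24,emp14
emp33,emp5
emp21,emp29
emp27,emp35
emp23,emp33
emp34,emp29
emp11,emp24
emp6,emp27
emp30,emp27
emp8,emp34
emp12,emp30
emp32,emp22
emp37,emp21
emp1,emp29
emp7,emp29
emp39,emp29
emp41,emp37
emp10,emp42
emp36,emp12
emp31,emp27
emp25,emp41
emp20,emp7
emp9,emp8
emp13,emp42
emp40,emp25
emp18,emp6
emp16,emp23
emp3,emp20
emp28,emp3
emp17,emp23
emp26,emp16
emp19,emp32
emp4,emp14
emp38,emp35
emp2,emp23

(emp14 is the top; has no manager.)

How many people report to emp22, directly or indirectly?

emp22 directly manages emp35, emp32. Under emp35: emp38, emp27, emp31, emp30, emp12, emp36, emp6, emp18, emp42, emp13, emp10, emp5, emp33, emp23, emp2, emp17, emp16, emp26, emp29, emp39, emp7, emp20, emp3, emp28, emp1, emp34, emp8, emp9, emp21, emp37, emp41, emp25, emp40 (33). Under emp32: emp19 (1). So emp22's organization is 2 direct reports plus everyone under them: 34 + 2 = 36.

36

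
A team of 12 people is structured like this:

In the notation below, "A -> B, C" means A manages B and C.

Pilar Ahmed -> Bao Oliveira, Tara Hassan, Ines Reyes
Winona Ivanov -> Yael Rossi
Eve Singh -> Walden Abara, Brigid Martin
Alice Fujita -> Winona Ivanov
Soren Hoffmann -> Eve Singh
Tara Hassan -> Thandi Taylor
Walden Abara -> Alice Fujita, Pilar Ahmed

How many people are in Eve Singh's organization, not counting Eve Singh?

10

Eve Singh directly manages Walden Abara, Brigid Martin. Under Walden Abara: Pilar Ahmed, Ines Reyes, Tara Hassan, Thandi Taylor, Bao Oliveira, Alice Fujita, Winona Ivanov, Yael Rossi (8). Brigid Martin has no reports. So Eve Singh's organization is 2 direct reports plus everyone under them: 9 + 1 = 10.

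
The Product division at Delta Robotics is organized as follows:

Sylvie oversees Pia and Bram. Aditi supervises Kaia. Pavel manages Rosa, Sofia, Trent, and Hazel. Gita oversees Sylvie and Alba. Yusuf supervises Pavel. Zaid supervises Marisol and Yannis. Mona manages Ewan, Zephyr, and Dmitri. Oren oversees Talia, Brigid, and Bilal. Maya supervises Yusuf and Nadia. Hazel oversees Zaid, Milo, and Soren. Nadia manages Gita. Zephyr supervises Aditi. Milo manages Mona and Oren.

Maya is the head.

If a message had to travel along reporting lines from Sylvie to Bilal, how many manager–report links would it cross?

Sylvie is 3 levels below Maya, and Bilal is 6 levels below Maya (their lowest common manager). The shortest path runs up from Sylvie to Maya and back down to Bilal: 3 + 6 = 9 links.

9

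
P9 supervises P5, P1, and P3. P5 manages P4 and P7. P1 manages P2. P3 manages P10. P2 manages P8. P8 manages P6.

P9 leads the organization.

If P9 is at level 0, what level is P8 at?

Chain from P8 up to P9: P8 → P2 → P1 → P9. That is 3 steps up, so P8 is 3 levels below P9.

3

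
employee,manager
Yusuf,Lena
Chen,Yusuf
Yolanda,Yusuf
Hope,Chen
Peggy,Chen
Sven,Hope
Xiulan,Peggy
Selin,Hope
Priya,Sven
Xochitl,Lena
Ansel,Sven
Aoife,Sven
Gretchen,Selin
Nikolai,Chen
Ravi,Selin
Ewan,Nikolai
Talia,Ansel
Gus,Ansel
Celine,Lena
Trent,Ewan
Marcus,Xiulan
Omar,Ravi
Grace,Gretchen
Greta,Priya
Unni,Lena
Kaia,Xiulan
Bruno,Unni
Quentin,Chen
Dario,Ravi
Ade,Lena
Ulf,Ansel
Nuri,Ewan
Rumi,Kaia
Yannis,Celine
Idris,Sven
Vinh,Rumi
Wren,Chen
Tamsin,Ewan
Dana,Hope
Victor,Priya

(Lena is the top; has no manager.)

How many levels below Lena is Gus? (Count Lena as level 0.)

Chain from Gus up to Lena: Gus → Ansel → Sven → Hope → Chen → Yusuf → Lena. That is 6 steps up, so Gus is 6 levels below Lena.

6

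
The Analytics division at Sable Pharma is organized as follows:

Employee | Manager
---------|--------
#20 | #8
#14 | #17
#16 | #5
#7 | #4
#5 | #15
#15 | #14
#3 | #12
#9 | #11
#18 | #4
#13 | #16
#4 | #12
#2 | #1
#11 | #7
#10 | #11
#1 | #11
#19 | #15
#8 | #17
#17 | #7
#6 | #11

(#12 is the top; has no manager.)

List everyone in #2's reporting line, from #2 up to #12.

#2 -> #1 -> #11 -> #7 -> #4 -> #12

#2 reports to #1. #1 reports to #11. #11 reports to #7. #7 reports to #4. #4 reports to #12. #12 is at the top.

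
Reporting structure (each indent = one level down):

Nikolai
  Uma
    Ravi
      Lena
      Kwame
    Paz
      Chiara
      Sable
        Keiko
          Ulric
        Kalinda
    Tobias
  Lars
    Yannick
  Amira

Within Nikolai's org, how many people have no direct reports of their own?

8

The people in Nikolai's organization with no one reporting to them are Amira, Yannick, Tobias, Kalinda, Ulric, Chiara, Kwame, Lena. That is 8.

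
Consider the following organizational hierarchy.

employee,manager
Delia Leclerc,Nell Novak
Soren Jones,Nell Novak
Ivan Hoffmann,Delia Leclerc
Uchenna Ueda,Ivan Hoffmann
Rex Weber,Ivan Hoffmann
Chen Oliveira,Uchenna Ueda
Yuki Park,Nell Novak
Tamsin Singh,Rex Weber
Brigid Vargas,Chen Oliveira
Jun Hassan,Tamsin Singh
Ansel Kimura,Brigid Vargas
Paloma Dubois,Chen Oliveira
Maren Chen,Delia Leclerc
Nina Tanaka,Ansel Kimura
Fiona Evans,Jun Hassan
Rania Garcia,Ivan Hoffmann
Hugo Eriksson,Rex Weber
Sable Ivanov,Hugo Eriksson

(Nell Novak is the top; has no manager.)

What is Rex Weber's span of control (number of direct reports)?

2

Rex Weber directly manages Tamsin Singh, Hugo Eriksson. That is 2 direct reports.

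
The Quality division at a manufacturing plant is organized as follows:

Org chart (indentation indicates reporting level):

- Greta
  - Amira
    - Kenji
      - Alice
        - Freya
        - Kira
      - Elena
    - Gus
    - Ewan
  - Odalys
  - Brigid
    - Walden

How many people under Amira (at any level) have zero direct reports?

5

The people in Amira's organization with no one reporting to them are Ewan, Gus, Elena, Kira, Freya. That is 5.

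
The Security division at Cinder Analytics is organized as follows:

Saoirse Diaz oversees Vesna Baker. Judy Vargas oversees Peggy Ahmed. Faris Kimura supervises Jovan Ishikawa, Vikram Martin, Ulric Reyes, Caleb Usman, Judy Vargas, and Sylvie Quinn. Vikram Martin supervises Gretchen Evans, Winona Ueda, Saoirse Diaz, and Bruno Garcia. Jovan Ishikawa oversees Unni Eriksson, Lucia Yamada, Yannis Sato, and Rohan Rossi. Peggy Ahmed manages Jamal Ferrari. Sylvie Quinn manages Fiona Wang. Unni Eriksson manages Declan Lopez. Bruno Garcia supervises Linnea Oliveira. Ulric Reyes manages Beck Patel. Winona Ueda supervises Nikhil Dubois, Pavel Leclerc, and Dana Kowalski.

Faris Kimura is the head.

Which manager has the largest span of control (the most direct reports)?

Faris Kimura

Direct-report counts: Faris Kimura has 6; Sylvie Quinn has 1; Judy Vargas has 1; Peggy Ahmed has 1; Ulric Reyes has 1; Vikram Martin has 4; Saoirse Diaz has 1; Bruno Garcia has 1; Winona Ueda has 3; Jovan Ishikawa has 4; Unni Eriksson has 1. The largest is 6, held by Faris Kimura.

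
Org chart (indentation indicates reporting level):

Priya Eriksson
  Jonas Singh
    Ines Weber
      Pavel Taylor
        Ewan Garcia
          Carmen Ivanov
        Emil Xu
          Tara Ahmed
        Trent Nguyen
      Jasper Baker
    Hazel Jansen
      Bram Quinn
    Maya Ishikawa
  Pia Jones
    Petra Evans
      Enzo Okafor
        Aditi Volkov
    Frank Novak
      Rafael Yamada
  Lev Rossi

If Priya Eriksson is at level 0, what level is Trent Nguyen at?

Chain from Trent Nguyen up to Priya Eriksson: Trent Nguyen → Pavel Taylor → Ines Weber → Jonas Singh → Priya Eriksson. That is 4 steps up, so Trent Nguyen is 4 levels below Priya Eriksson.

4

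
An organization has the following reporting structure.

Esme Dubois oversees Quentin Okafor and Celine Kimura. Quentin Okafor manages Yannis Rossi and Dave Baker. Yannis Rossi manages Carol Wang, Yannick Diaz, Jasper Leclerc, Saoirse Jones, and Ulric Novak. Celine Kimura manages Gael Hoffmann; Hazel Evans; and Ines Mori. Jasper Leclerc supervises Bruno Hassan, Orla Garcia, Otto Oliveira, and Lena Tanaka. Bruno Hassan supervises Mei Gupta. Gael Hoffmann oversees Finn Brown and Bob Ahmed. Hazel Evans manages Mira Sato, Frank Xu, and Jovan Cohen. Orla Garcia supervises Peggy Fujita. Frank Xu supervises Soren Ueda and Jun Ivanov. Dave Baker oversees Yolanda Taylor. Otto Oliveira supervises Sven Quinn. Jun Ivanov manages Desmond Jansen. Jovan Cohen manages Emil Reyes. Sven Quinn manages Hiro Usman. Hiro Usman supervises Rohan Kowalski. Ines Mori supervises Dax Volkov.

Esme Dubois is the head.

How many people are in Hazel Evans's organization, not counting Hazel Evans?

Hazel Evans directly manages Frank Xu, Jovan Cohen, Mira Sato. Under Frank Xu: Soren Ueda, Jun Ivanov, Desmond Jansen (3). Under Jovan Cohen: Emil Reyes (1). Mira Sato has no reports. So Hazel Evans's organization is 3 direct reports plus everyone under them: 4 + 2 + 1 = 7.

7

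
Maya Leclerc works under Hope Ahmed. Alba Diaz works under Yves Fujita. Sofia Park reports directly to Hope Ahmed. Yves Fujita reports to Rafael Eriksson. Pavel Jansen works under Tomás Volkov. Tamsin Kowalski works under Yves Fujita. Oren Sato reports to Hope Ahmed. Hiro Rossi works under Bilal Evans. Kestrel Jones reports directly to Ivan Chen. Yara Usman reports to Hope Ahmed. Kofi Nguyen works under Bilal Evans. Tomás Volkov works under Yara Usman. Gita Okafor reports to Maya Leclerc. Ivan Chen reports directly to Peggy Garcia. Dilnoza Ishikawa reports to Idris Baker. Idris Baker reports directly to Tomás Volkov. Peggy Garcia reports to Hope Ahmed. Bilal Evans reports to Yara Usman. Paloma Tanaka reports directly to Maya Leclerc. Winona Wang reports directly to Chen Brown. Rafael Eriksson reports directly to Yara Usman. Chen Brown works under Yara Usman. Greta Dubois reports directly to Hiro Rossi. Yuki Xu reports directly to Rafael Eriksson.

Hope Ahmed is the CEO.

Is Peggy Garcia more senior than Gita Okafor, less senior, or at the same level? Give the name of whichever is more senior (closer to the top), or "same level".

Peggy Garcia is 1 level below Hope Ahmed; Gita Okafor is 2. Peggy Garcia is higher.

Peggy Garcia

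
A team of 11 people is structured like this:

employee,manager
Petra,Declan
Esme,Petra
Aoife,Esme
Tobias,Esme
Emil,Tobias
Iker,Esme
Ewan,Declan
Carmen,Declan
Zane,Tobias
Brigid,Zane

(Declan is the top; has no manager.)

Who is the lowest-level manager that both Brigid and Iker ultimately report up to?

Esme

Brigid's chain of managers is Zane, Tobias, Esme, Petra, Declan. Iker's chain of managers is Esme, Petra, Declan. The first manager that appears in both chains is Esme.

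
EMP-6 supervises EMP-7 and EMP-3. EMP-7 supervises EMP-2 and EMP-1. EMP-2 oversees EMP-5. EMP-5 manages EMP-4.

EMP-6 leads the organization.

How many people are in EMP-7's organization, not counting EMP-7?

4

EMP-7 directly manages EMP-2, EMP-1. Under EMP-2: EMP-5, EMP-4 (2). EMP-1 has no reports. So EMP-7's organization is 2 direct reports plus everyone under them: 3 + 1 = 4.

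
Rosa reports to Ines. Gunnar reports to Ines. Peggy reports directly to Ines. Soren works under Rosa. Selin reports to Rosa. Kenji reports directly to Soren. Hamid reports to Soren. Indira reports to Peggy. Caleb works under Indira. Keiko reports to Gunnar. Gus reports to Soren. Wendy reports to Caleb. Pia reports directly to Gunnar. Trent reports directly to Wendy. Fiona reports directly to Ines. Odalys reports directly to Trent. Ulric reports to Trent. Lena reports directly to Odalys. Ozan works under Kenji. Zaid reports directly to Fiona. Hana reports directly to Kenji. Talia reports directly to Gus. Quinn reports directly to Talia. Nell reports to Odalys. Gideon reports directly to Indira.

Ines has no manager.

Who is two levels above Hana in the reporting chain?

Soren

Hana reports to Kenji, and Kenji reports to Soren. So Hana's skip-level manager is Soren.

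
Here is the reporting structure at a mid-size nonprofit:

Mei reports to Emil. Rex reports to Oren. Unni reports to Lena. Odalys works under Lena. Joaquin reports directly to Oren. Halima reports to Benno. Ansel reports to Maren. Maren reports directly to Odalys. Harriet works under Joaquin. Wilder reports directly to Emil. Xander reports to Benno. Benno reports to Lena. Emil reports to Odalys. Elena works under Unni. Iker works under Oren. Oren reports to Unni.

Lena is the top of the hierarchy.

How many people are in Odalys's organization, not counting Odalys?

Odalys directly manages Maren, Emil. Under Maren: Ansel (1). Under Emil: Wilder, Mei (2). So Odalys's organization is 2 direct reports plus everyone under them: 2 + 3 = 5.

5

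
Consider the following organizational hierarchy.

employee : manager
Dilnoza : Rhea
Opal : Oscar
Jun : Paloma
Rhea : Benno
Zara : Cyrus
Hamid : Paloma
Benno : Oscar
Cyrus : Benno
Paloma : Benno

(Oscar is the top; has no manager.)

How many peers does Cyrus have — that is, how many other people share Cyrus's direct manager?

Cyrus reports to Benno. Benno's other direct reports are Rhea, Paloma — 2 peers.

2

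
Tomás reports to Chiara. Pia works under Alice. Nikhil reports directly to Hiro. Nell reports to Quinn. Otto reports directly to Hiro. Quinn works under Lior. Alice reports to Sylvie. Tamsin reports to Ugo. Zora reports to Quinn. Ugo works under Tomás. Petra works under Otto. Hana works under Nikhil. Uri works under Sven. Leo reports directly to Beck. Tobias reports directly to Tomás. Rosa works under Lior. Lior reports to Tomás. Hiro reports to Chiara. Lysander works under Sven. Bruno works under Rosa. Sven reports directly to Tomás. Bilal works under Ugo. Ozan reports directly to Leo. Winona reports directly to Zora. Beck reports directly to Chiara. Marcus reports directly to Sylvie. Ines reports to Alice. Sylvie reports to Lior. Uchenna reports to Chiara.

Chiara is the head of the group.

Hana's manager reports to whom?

Hana reports to Nikhil, and Nikhil reports to Hiro. So Hana's skip-level manager is Hiro.

Hiro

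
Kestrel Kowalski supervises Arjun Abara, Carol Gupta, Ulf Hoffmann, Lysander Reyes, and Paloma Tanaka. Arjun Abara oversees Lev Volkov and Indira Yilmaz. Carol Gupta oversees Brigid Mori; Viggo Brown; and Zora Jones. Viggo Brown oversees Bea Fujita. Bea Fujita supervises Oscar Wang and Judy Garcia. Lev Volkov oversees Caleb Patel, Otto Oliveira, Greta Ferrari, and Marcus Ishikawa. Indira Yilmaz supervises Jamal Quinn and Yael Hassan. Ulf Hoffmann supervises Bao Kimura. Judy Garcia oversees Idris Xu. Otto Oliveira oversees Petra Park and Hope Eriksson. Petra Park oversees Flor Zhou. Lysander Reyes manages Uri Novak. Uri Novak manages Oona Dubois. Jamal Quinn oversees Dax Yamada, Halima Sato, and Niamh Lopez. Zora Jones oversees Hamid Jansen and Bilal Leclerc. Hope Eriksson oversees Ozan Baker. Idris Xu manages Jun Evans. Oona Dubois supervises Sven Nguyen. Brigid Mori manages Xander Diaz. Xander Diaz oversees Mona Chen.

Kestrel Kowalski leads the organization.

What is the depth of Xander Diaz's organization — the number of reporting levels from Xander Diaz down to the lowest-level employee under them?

1

The longest chain under Xander Diaz runs Xander Diaz → Mona Chen, which is 1 level below Xander Diaz.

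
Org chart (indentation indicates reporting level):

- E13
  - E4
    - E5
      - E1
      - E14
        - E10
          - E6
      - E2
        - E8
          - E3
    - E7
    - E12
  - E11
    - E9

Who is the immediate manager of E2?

E5

E2 reports directly to E5.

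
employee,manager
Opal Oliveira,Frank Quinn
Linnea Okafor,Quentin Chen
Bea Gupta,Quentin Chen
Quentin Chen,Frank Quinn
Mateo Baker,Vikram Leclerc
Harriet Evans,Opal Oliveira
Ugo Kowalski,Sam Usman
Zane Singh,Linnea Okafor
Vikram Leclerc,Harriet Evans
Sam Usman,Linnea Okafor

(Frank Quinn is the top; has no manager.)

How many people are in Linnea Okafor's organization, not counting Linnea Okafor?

Linnea Okafor directly manages Zane Singh, Sam Usman. Zane Singh has no reports. Under Sam Usman: Ugo Kowalski (1). So Linnea Okafor's organization is 2 direct reports plus everyone under them: 1 + 2 = 3.

3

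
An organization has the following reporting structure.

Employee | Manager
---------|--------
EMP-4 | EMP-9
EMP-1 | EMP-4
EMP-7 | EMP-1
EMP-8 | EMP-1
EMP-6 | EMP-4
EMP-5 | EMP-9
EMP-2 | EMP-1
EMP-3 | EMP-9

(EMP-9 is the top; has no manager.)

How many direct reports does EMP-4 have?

EMP-4 directly manages EMP-1, EMP-6. That is 2 direct reports.

2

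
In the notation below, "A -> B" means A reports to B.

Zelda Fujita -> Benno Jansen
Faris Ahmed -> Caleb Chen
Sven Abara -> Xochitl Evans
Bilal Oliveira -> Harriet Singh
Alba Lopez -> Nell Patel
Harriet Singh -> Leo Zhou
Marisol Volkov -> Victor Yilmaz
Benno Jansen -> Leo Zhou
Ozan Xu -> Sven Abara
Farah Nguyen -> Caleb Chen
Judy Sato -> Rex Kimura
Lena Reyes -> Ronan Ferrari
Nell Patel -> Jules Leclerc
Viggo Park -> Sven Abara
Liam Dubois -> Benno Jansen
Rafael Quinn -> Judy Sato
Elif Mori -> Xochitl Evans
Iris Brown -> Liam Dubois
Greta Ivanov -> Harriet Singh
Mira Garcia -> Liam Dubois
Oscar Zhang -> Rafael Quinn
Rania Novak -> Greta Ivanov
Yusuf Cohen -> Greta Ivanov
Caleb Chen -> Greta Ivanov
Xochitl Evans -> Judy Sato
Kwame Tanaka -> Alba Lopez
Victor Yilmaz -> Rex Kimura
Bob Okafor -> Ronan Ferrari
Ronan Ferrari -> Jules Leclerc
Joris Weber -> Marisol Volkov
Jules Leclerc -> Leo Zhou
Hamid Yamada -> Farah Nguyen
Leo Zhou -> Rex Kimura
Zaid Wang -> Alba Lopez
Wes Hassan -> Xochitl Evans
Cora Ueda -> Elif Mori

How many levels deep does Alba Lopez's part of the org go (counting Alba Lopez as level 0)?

The longest chain under Alba Lopez runs Alba Lopez → Kwame Tanaka, which is 1 level below Alba Lopez.

1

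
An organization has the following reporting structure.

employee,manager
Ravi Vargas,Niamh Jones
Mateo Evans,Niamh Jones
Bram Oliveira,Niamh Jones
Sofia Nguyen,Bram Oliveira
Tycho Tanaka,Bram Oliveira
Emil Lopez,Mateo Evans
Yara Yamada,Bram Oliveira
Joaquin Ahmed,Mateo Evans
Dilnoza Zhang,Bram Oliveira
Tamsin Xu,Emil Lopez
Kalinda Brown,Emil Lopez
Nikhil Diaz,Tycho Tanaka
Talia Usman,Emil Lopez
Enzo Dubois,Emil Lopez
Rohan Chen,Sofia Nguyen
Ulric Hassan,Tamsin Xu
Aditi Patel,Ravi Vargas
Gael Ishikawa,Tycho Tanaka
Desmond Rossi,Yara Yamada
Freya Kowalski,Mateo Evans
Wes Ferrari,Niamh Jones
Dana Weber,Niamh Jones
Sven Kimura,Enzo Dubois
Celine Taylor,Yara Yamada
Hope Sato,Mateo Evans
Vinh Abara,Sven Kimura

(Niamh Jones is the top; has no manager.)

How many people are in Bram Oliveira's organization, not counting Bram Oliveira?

9

Bram Oliveira directly manages Sofia Nguyen, Tycho Tanaka, Yara Yamada, Dilnoza Zhang. Under Sofia Nguyen: Rohan Chen (1). Under Tycho Tanaka: Gael Ishikawa, Nikhil Diaz (2). Under Yara Yamada: Celine Taylor, Desmond Rossi (2). Dilnoza Zhang has no reports. So Bram Oliveira's organization is 4 direct reports plus everyone under them: 2 + 3 + 3 + 1 = 9.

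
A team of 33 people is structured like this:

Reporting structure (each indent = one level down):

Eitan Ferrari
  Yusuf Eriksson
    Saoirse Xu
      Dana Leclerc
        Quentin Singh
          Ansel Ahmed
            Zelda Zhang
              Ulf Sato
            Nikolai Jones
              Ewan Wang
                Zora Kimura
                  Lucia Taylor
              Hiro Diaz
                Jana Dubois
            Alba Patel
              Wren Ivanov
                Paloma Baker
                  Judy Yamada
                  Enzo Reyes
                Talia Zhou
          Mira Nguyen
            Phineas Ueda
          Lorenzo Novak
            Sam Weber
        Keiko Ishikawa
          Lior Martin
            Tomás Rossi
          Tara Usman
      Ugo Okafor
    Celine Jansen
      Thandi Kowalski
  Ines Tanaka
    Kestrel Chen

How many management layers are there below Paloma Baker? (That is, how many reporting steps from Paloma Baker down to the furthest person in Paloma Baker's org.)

The longest chain under Paloma Baker runs Paloma Baker → Enzo Reyes, which is 1 level below Paloma Baker.

1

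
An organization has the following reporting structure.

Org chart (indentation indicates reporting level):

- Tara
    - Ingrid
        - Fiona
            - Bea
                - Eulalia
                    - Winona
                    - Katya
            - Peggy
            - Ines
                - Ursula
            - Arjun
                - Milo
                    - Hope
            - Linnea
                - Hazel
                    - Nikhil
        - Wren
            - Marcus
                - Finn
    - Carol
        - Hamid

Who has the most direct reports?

Direct-report counts: Tara has 2; Carol has 1; Ingrid has 2; Wren has 1; Marcus has 1; Fiona has 5; Linnea has 1; Hazel has 1; Arjun has 1; Milo has 1; Ines has 1; Bea has 1; Eulalia has 2. The largest is 5, held by Fiona.

Fiona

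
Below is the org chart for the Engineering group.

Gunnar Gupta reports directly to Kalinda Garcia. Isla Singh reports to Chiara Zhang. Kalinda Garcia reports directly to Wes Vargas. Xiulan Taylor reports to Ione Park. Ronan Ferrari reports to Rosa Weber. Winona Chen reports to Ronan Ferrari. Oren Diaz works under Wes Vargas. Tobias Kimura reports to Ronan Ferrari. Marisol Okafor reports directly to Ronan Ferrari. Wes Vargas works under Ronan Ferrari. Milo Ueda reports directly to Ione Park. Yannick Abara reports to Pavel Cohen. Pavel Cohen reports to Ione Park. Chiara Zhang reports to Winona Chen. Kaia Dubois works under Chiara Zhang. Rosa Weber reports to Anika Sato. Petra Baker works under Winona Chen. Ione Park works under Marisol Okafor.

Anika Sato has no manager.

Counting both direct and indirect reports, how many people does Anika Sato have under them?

Anika Sato directly manages Rosa Weber. Under Rosa Weber: Ronan Ferrari, Tobias Kimura, Winona Chen, Chiara Zhang, Kaia Dubois, Isla Singh, Petra Baker, Wes Vargas, Oren Diaz, Kalinda Garcia, Gunnar Gupta, Marisol Okafor, Ione Park, Pavel Cohen, Yannick Abara, Xiulan Taylor, Milo Ueda (17). That's 18 in total.

18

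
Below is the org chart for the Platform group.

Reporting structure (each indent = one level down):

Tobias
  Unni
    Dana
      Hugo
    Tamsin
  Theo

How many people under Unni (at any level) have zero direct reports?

The people in Unni's organization with no one reporting to them are Tamsin, Hugo. That is 2.

2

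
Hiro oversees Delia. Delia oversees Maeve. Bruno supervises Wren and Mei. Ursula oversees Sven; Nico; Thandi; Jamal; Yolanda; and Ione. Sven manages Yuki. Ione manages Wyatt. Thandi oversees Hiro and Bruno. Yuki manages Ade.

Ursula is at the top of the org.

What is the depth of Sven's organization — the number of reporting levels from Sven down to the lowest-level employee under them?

2

The longest chain under Sven runs Sven → Yuki → Ade, which is 2 levels below Sven.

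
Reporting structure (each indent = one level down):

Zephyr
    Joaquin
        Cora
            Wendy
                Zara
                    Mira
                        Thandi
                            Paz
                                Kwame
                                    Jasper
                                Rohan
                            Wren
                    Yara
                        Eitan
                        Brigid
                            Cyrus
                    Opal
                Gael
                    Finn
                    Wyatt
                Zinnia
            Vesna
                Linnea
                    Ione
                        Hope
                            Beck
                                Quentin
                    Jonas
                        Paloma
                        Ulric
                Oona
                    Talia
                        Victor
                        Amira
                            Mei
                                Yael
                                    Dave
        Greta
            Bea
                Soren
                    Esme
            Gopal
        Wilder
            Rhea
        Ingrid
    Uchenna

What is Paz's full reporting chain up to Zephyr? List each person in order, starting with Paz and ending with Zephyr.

Paz reports to Thandi. Thandi reports to Mira. Mira reports to Zara. Zara reports to Wendy. Wendy reports to Cora. Cora reports to Joaquin. Joaquin reports to Zephyr. Zephyr is at the top.

Paz -> Thandi -> Mira -> Zara -> Wendy -> Cora -> Joaquin -> Zephyr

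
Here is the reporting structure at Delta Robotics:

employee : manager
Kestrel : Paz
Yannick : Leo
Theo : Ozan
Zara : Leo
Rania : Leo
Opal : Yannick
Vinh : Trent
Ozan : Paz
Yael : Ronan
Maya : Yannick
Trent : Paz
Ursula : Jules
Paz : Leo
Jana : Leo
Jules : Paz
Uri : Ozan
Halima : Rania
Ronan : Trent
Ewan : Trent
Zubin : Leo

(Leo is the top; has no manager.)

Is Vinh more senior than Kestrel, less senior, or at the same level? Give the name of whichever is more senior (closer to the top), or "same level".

Vinh is 3 levels below Leo; Kestrel is 2. Kestrel is higher.

Kestrel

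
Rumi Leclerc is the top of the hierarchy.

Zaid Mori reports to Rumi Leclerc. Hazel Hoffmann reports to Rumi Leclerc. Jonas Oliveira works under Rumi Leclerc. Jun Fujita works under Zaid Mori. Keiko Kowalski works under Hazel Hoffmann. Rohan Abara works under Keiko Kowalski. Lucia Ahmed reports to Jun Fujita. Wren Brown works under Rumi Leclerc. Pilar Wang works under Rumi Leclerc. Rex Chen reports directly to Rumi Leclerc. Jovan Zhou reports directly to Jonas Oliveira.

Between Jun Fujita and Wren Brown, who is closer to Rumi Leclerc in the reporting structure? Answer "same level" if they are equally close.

Jun Fujita is 2 levels below Rumi Leclerc; Wren Brown is 1. Wren Brown is higher.

Wren Brown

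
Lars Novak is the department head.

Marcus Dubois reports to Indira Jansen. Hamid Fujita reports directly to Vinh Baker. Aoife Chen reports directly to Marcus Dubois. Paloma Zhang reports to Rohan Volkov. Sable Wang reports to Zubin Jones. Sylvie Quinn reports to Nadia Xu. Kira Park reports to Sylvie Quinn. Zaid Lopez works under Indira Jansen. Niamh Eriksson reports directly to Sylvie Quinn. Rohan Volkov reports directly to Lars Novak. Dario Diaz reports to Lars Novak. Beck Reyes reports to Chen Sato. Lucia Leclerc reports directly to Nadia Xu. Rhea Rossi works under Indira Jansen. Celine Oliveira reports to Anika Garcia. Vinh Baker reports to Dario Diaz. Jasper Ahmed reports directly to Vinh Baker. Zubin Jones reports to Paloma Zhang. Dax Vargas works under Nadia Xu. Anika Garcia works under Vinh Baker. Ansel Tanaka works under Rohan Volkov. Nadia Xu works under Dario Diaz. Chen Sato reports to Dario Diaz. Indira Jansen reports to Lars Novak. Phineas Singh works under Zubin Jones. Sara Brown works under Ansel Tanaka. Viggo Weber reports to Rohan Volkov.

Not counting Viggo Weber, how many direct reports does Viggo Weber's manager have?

2

Viggo Weber reports to Rohan Volkov. Rohan Volkov's other direct reports are Ansel Tanaka, Paloma Zhang — 2 peers.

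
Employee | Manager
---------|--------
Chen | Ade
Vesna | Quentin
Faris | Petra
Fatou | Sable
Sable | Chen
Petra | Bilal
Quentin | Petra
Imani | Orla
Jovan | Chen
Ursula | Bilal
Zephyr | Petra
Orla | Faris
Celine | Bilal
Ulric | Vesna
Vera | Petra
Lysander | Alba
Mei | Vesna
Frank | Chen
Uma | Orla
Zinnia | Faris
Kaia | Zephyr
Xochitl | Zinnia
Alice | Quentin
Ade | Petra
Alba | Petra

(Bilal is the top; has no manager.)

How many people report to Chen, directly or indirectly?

Chen directly manages Frank, Sable, Jovan. Frank has no reports. Under Sable: Fatou (1). Jovan has no reports. So Chen's organization is 3 direct reports plus everyone under them: 1 + 2 + 1 = 4.

4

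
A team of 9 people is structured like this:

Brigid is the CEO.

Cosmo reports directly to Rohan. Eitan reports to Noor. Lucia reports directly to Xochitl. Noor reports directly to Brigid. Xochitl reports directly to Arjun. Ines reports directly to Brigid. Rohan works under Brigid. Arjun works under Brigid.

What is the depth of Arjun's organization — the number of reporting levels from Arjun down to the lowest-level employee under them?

The longest chain under Arjun runs Arjun → Xochitl → Lucia, which is 2 levels below Arjun.

2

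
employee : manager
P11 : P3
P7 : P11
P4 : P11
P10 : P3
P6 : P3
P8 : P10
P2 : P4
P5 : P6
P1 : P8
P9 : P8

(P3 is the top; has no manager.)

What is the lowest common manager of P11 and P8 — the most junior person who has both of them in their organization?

P3

P11's chain of managers is P3. P8's chain of managers is P10, P3. The first manager that appears in both chains is P3.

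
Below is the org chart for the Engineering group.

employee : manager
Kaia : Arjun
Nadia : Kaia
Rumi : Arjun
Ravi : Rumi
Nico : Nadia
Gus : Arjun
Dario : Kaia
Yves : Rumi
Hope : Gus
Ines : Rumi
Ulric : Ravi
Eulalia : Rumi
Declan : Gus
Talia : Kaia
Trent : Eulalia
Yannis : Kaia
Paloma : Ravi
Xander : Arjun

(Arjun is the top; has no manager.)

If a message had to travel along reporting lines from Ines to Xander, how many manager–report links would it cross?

Ines is 2 levels below Arjun, and Xander is 1 level below Arjun (their lowest common manager). The shortest path runs up from Ines to Arjun and back down to Xander: 2 + 1 = 3 links.

3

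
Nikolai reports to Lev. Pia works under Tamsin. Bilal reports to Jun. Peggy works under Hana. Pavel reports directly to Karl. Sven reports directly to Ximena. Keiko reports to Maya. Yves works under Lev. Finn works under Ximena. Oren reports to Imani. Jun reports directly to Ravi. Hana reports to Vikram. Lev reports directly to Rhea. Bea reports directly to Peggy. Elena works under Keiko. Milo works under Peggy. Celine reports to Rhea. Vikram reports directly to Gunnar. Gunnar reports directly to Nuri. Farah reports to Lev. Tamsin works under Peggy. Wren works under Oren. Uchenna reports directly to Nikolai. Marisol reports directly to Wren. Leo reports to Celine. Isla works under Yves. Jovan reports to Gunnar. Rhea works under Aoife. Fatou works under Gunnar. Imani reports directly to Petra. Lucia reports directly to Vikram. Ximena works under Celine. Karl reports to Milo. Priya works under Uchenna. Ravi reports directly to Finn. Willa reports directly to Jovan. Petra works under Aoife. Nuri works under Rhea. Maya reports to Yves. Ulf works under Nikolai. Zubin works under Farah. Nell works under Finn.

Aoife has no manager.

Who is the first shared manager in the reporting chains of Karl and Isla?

Rhea

Karl's chain of managers is Milo, Peggy, Hana, Vikram, Gunnar, Nuri, Rhea, Aoife. Isla's chain of managers is Yves, Lev, Rhea, Aoife. The first manager that appears in both chains is Rhea.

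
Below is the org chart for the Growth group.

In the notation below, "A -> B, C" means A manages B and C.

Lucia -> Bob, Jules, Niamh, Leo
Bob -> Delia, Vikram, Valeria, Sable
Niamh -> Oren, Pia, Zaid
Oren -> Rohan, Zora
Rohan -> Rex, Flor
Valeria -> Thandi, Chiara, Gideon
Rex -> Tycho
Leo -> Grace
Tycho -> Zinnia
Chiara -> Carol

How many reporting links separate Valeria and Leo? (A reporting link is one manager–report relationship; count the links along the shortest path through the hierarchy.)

Valeria is 2 levels below Lucia, and Leo is 1 level below Lucia (their lowest common manager). The shortest path runs up from Valeria to Lucia and back down to Leo: 2 + 1 = 3 links.

3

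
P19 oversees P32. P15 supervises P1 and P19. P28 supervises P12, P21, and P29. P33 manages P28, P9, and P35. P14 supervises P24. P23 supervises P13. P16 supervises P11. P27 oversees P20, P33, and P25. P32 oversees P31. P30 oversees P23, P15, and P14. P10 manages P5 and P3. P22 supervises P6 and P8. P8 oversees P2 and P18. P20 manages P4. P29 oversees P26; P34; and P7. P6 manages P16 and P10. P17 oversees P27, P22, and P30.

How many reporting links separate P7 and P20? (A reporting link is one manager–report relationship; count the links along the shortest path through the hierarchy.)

5

P7 is 4 levels below P27, and P20 is 1 level below P27 (their lowest common manager). The shortest path runs up from P7 to P27 and back down to P20: 4 + 1 = 5 links.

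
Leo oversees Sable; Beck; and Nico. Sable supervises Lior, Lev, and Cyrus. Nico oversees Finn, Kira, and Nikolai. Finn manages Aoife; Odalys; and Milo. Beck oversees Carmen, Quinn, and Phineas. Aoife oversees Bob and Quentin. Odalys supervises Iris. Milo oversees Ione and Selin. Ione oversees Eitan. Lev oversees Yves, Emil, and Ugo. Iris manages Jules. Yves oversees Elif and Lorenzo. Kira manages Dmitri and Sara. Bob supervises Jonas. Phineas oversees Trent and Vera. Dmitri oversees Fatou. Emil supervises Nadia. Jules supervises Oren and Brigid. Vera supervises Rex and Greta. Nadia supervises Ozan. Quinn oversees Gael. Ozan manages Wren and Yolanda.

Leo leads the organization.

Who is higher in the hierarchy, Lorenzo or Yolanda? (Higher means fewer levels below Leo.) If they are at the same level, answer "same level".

Lorenzo

Lorenzo is 4 levels below Leo; Yolanda is 6. Lorenzo is higher.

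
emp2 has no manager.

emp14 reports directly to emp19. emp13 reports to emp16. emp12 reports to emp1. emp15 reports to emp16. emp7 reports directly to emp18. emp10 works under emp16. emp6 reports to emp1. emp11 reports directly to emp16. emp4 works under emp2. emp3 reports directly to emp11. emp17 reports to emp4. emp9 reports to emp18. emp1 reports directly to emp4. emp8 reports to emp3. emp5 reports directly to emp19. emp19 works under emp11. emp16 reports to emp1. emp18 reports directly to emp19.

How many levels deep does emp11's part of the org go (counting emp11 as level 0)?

The longest chain under emp11 runs emp11 → emp19 → emp18 → emp9, which is 3 levels below emp11.

3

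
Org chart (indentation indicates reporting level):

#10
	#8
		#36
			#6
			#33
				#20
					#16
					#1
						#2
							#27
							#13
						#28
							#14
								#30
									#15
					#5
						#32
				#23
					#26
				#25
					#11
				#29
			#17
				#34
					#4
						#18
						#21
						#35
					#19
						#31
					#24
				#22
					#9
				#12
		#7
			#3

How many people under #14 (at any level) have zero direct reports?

The only person in #14's organization with no one reporting to them is #15. That is 1.

1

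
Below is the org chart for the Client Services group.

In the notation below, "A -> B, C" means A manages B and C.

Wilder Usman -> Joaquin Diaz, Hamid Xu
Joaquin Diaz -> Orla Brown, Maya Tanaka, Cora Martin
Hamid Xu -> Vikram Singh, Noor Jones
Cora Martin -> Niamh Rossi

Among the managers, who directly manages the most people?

Joaquin Diaz

Direct-report counts: Wilder Usman has 2; Hamid Xu has 2; Joaquin Diaz has 3; Cora Martin has 1. The largest is 3, held by Joaquin Diaz.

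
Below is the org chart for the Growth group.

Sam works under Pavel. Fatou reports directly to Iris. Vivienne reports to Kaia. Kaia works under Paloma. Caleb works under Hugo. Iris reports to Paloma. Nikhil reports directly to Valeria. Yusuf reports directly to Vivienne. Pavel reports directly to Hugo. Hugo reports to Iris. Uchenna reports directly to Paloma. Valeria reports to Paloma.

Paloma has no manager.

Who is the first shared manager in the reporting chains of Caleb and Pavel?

Hugo

Caleb's chain of managers is Hugo, Iris, Paloma. Pavel's chain of managers is Hugo, Iris, Paloma. The first manager that appears in both chains is Hugo.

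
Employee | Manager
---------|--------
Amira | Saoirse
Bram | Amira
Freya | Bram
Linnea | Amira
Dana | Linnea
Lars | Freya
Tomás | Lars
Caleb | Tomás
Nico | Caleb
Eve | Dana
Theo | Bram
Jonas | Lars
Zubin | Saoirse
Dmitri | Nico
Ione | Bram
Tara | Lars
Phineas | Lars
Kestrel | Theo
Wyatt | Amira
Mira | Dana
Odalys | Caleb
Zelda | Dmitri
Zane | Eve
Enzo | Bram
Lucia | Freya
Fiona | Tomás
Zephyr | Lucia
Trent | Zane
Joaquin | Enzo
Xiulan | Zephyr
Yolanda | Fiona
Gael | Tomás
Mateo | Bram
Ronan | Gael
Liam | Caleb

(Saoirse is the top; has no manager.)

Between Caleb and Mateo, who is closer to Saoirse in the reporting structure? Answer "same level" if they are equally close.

Mateo

Caleb is 6 levels below Saoirse; Mateo is 3. Mateo is higher.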